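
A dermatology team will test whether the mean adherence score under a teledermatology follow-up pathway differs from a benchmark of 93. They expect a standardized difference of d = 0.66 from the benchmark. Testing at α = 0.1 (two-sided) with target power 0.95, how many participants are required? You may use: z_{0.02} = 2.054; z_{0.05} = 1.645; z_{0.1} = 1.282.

n = 25

For a one-sample test: n = ((z_{α/2} + z_β) / d)².
z_{α/2} + z_β = 1.645 + 1.645 = 3.290.
n = (3.290 / 0.66)² = 4.985² = 24.85.
Round up.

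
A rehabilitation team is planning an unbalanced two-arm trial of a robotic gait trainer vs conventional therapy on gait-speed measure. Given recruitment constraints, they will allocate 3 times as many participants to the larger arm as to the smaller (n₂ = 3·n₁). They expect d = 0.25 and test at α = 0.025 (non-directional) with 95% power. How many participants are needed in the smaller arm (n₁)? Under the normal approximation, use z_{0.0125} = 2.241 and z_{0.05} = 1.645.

n₁ = 323

With allocation ratio k = n₂/n₁ = 3, Var(x̄₁−x̄₂) = σ²(1/n₁ + 1/(k·n₁)) = σ²·(k+1)/(k·n₁).
So n₁ = (1 + 1/k)·((z_{α/2} + z_β)/d)² = 1.333 × (3.886/0.25)².
n₁ = 1.333 × 241.62 = 322.2.
Round up: n₁ = 323, giving n₂ = 3 × 323 = 969.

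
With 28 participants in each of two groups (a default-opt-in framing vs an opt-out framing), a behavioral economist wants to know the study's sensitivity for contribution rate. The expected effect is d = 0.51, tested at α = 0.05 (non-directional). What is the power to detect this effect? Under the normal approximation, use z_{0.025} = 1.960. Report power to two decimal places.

power ≈ 0.48

For two equal groups, power = Φ(d·√(n/2) − z_{α/2}).
d·√(n/2) = 0.51 × √(28/2) = 0.51 × 3.742 = 1.908.
z_β = 1.908 − 1.960 = -0.052.
Power = Φ(-0.052) = 0.479.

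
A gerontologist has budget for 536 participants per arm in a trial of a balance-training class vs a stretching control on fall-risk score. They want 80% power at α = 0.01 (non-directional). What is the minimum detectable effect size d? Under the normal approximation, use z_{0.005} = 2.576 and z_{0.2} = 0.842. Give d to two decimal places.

d_min ≈ 0.21

For two independent groups of n = 536 each: d_min = (z_{α/2} + z_β)·√(2/n).
z-sum = 2.576 + 0.842 = 3.418.
d_min = 3.418 × √(2/536) = 3.418 × 0.0611 = 0.209.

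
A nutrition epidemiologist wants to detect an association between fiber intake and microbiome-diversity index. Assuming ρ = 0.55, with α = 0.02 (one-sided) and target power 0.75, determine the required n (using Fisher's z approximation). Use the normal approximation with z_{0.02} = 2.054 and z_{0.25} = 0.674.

n = 23

Fisher's z: C = ½·ln((1+r)/(1−r)) = ½·ln(3.4444) = 0.6184.
n = ((z_{α} + z_β)/C)² + 3.
(2.054 + 0.674) / 0.6184 = 2.728 / 0.6184 = 4.411.
n = 4.411² + 3 = 19.46 + 3 = 22.5.
Round up.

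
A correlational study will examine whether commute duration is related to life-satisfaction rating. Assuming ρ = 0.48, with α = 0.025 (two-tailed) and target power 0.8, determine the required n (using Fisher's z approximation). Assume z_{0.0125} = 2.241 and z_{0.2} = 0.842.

n = 38

Fisher's z: C = ½·ln((1+r)/(1−r)) = ½·ln(2.8462) = 0.5230.
n = ((z_{α/2} + z_β)/C)² + 3.
(2.241 + 0.842) / 0.5230 = 3.083 / 0.5230 = 5.895.
n = 5.895² + 3 = 34.75 + 3 = 37.7.
Round up.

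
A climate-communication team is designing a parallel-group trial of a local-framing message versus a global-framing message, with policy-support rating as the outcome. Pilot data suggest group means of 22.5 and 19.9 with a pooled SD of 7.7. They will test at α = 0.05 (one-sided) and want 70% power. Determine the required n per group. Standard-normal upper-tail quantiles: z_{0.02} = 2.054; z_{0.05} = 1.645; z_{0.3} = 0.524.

n = 83 per group

Cohen's d = |M₁ − M₂| / SD_pooled = |22.5 − 19.9| / 7.7 = 2.6 / 7.7 = 0.338.
For two independent groups with equal n: n = 2·((z_{α} + z_β) / d)².
z_{α} + z_β = 1.645 + 0.524 = 2.169.
n = 2 × (2.169 / 0.338)² = 2 × 6.417² = 2 × 41.18 = 82.4.
Round up to the next whole participant.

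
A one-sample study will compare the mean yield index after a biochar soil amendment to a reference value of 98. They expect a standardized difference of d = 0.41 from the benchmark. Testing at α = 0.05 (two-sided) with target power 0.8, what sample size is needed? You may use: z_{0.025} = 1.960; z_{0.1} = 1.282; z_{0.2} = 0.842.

For a one-sample test: n = ((z_{α/2} + z_β) / d)².
z_{α/2} + z_β = 1.960 + 0.842 = 2.802.
n = (2.802 / 0.41)² = 6.834² = 46.71.
Round up.

n = 47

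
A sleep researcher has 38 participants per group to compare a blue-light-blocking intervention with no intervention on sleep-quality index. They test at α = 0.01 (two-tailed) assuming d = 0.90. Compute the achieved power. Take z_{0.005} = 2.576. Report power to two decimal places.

For two equal groups, power = Φ(d·√(n/2) − z_{α/2}).
d·√(n/2) = 0.90 × √(38/2) = 0.90 × 4.359 = 3.923.
z_β = 3.923 − 2.576 = 1.347.
Power = Φ(1.347) = 0.911.

power ≈ 0.91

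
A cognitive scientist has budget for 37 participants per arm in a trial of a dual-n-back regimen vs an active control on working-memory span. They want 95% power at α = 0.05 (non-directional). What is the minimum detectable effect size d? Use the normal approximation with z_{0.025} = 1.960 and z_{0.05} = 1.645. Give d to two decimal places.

d_min ≈ 0.84

For two independent groups of n = 37 each: d_min = (z_{α/2} + z_β)·√(2/n).
z-sum = 1.960 + 1.645 = 3.605.
d_min = 3.605 × √(2/37) = 3.605 × 0.2325 = 0.838.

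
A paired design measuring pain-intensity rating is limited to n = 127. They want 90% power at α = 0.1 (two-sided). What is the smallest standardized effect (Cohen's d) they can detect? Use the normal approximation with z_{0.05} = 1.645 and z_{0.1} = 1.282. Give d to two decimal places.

d_min ≈ 0.26

For a single sample (or paired design) of n = 127: d_min = (z_{α/2} + z_β)/√n.
z-sum = 1.645 + 1.282 = 2.927.
d_min = 2.927 / √127 = 2.927 / 11.269 = 0.260.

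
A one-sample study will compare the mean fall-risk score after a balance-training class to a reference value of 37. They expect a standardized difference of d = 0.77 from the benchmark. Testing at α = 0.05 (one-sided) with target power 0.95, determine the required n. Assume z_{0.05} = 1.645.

n = 19

For a one-sample test: n = ((z_{α} + z_β) / d)².
z_{α} + z_β = 1.645 + 1.645 = 3.290.
n = (3.290 / 0.77)² = 4.273² = 18.26.
Round up.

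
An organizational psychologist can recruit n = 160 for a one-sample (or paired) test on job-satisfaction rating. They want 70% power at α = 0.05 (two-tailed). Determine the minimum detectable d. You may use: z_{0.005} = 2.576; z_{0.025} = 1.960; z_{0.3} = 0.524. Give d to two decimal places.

d_min ≈ 0.20

For a single sample (or paired design) of n = 160: d_min = (z_{α/2} + z_β)/√n.
z-sum = 1.960 + 0.524 = 2.484.
d_min = 2.484 / √160 = 2.484 / 12.649 = 0.196.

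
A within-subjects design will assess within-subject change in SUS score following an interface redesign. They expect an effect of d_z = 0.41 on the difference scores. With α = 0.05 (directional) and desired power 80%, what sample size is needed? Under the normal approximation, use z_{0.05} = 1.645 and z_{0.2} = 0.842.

n = 37 pairs

For a paired (one-sample on differences) test: n = ((z_{α} + z_β) / d)².
z_{α} + z_β = 1.645 + 0.842 = 2.487.
n = (2.487 / 0.41)² = 6.066² = 36.79.
Round up.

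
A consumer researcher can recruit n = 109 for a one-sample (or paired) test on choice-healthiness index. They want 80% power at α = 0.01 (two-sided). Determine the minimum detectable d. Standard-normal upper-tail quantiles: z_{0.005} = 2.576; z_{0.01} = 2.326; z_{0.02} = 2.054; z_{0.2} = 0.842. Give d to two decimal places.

For a single sample (or paired design) of n = 109: d_min = (z_{α/2} + z_β)/√n.
z-sum = 2.576 + 0.842 = 3.418.
d_min = 3.418 / √109 = 3.418 / 10.440 = 0.327.

d_min ≈ 0.33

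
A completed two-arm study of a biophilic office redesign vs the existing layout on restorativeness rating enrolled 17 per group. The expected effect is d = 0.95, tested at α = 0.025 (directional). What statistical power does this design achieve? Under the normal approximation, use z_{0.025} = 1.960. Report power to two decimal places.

power ≈ 0.79

For two equal groups, power = Φ(d·√(n/2) − z_{α}).
d·√(n/2) = 0.95 × √(17/2) = 0.95 × 2.915 = 2.770.
z_β = 2.770 − 1.960 = 0.810.
Power = Φ(0.810) = 0.791.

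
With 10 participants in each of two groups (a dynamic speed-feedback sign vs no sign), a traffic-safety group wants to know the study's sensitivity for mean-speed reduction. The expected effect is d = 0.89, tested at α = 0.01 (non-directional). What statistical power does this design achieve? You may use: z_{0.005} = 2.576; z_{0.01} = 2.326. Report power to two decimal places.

power ≈ 0.28

For two equal groups, power = Φ(d·√(n/2) − z_{α/2}).
d·√(n/2) = 0.89 × √(10/2) = 0.89 × 2.236 = 1.990.
z_β = 1.990 − 2.576 = -0.586.
Power = Φ(-0.586) = 0.279.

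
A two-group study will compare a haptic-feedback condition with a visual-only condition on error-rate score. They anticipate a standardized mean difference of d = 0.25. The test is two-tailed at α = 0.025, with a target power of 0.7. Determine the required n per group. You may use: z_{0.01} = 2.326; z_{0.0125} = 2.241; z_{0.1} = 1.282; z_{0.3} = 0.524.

For two independent groups with equal n: n = 2·((z_{α/2} + z_β) / d)².
z_{α/2} + z_β = 2.241 + 0.524 = 2.765.
n = 2 × (2.765 / 0.25)² = 2 × 11.060² = 2 × 122.32 = 244.6.
Round up to the next whole participant.

n = 245 per group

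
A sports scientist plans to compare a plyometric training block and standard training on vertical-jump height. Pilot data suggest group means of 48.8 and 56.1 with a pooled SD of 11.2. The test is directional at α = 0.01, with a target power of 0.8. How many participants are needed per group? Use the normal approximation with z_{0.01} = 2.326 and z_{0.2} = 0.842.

Cohen's d = |M₁ − M₂| / SD_pooled = |48.8 − 56.1| / 11.2 = 7.3 / 11.2 = 0.652.
For two independent groups with equal n: n = 2·((z_{α} + z_β) / d)².
z_{α} + z_β = 2.326 + 0.842 = 3.168.
n = 2 × (3.168 / 0.652)² = 2 × 4.859² = 2 × 23.61 = 47.2.
Round up to the next whole participant.

n = 48 per group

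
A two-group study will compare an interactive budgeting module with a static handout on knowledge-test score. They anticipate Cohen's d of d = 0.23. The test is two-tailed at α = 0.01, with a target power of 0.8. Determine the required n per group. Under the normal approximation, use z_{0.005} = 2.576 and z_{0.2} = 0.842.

For two independent groups with equal n: n = 2·((z_{α/2} + z_β) / d)².
z_{α/2} + z_β = 2.576 + 0.842 = 3.418.
n = 2 × (3.418 / 0.23)² = 2 × 14.861² = 2 × 220.85 = 441.7.
Round up to the next whole participant.

n = 442 per group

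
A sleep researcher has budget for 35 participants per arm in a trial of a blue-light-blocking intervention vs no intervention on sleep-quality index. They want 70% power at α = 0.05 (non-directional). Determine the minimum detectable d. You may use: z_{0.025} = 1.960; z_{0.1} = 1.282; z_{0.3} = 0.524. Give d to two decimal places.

For two independent groups of n = 35 each: d_min = (z_{α/2} + z_β)·√(2/n).
z-sum = 1.960 + 0.524 = 2.484.
d_min = 2.484 × √(2/35) = 2.484 × 0.2390 = 0.594.

d_min ≈ 0.59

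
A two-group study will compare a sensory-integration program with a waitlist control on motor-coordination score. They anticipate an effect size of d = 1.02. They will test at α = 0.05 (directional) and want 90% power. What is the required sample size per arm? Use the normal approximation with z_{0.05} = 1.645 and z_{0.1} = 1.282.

For two independent groups with equal n: n = 2·((z_{α} + z_β) / d)².
z_{α} + z_β = 1.645 + 1.282 = 2.927.
n = 2 × (2.927 / 1.02)² = 2 × 2.870² = 2 × 8.23 = 16.5.
Round up to the next whole participant.

n = 17 per group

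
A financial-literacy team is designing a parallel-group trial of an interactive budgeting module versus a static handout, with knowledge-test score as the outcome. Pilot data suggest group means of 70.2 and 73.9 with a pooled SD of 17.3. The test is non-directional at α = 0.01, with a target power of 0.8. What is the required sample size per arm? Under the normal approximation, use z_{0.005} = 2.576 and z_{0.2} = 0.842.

Cohen's d = |M₁ − M₂| / SD_pooled = |70.2 − 73.9| / 17.3 = 3.7 / 17.3 = 0.214.
For two independent groups with equal n: n = 2·((z_{α/2} + z_β) / d)².
z_{α/2} + z_β = 2.576 + 0.842 = 3.418.
n = 2 × (3.418 / 0.214)² = 2 × 15.972² = 2 × 255.10 = 510.2.
Round up to the next whole participant.

n = 511 per group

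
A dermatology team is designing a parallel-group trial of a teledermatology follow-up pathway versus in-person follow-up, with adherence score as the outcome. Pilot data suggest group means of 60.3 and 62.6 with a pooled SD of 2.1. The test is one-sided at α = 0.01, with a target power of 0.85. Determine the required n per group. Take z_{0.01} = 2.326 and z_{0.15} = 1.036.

n = 19 per group

Cohen's d = |M₁ − M₂| / SD_pooled = |60.3 − 62.6| / 2.1 = 2.3 / 2.1 = 1.095.
For two independent groups with equal n: n = 2·((z_{α} + z_β) / d)².
z_{α} + z_β = 2.326 + 1.036 = 3.362.
n = 2 × (3.362 / 1.095)² = 2 × 3.070² = 2 × 9.43 = 18.9.
Round up to the next whole participant.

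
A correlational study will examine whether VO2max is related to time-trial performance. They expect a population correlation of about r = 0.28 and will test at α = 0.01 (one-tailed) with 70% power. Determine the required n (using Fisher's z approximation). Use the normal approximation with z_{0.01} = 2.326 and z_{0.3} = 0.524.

n = 102

Fisher's z: C = ½·ln((1+r)/(1−r)) = ½·ln(1.7778) = 0.2877.
n = ((z_{α} + z_β)/C)² + 3.
(2.326 + 0.524) / 0.2877 = 2.850 / 0.2877 = 9.906.
n = 9.906² + 3 = 98.13 + 3 = 101.1.
Round up.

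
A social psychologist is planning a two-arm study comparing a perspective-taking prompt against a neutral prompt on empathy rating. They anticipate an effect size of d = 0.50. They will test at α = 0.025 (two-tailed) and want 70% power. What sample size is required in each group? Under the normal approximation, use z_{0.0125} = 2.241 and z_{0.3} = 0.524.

n = 62 per group

For two independent groups with equal n: n = 2·((z_{α/2} + z_β) / d)².
z_{α/2} + z_β = 2.241 + 0.524 = 2.765.
n = 2 × (2.765 / 0.50)² = 2 × 5.530² = 2 × 30.58 = 61.2.
Round up to the next whole participant.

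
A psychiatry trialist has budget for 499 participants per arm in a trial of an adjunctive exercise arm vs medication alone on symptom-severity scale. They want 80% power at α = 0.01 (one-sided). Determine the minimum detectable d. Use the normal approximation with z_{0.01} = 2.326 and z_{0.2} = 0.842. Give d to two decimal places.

For two independent groups of n = 499 each: d_min = (z_{α} + z_β)·√(2/n).
z-sum = 2.326 + 0.842 = 3.168.
d_min = 3.168 × √(2/499) = 3.168 × 0.0633 = 0.201.

d_min ≈ 0.20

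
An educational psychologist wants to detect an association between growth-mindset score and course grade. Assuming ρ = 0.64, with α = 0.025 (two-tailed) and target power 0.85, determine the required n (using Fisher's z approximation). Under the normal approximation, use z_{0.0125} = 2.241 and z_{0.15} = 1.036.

n = 22

Fisher's z: C = ½·ln((1+r)/(1−r)) = ½·ln(4.5556) = 0.7582.
n = ((z_{α/2} + z_β)/C)² + 3.
(2.241 + 1.036) / 0.7582 = 3.277 / 0.7582 = 4.322.
n = 4.322² + 3 = 18.68 + 3 = 21.7.
Round up.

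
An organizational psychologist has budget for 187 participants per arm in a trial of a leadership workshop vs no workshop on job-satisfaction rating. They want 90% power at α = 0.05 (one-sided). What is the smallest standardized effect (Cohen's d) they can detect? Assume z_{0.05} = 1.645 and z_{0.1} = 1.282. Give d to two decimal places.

d_min ≈ 0.30

For two independent groups of n = 187 each: d_min = (z_{α} + z_β)·√(2/n).
z-sum = 1.645 + 1.282 = 2.927.
d_min = 2.927 × √(2/187) = 2.927 × 0.1034 = 0.303.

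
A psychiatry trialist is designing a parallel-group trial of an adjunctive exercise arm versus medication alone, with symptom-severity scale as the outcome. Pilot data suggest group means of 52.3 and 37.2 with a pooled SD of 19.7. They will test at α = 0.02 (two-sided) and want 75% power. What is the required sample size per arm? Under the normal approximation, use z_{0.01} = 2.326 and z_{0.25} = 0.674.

n = 31 per group

Cohen's d = |M₁ − M₂| / SD_pooled = |52.3 − 37.2| / 19.7 = 15.1 / 19.7 = 0.766.
For two independent groups with equal n: n = 2·((z_{α/2} + z_β) / d)².
z_{α/2} + z_β = 2.326 + 0.674 = 3.000.
n = 2 × (3.000 / 0.766)² = 2 × 3.916² = 2 × 15.34 = 30.7.
Round up to the next whole participant.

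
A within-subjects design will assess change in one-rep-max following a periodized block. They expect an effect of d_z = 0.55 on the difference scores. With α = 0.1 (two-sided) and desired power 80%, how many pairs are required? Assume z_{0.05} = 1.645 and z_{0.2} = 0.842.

For a paired (one-sample on differences) test: n = ((z_{α/2} + z_β) / d)².
z_{α/2} + z_β = 1.645 + 0.842 = 2.487.
n = (2.487 / 0.55)² = 4.522² = 20.45.
Round up.

n = 21 pairs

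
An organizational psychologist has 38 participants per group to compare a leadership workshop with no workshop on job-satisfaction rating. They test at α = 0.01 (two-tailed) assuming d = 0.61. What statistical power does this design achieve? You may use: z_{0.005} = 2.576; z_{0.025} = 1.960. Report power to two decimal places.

power ≈ 0.53

For two equal groups, power = Φ(d·√(n/2) − z_{α/2}).
d·√(n/2) = 0.61 × √(38/2) = 0.61 × 4.359 = 2.659.
z_β = 2.659 − 2.576 = 0.083.
Power = Φ(0.083) = 0.533.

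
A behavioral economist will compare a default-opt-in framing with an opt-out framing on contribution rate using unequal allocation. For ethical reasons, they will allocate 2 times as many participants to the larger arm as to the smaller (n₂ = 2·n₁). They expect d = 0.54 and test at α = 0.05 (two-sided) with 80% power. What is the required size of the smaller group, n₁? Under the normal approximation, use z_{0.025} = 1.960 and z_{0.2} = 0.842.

With allocation ratio k = n₂/n₁ = 2, Var(x̄₁−x̄₂) = σ²(1/n₁ + 1/(k·n₁)) = σ²·(k+1)/(k·n₁).
So n₁ = (1 + 1/k)·((z_{α/2} + z_β)/d)² = 1.500 × (2.802/0.54)².
n₁ = 1.500 × 26.92 = 40.4.
Round up: n₁ = 41, giving n₂ = 2 × 41 = 82.

n₁ = 41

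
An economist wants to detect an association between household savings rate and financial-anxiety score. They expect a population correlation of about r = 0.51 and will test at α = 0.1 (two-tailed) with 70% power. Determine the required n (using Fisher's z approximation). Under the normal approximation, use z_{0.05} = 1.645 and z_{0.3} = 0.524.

Fisher's z: C = ½·ln((1+r)/(1−r)) = ½·ln(3.0816) = 0.5627.
n = ((z_{α/2} + z_β)/C)² + 3.
(1.645 + 0.524) / 0.5627 = 2.169 / 0.5627 = 3.855.
n = 3.855² + 3 = 14.86 + 3 = 17.9.
Round up.

n = 18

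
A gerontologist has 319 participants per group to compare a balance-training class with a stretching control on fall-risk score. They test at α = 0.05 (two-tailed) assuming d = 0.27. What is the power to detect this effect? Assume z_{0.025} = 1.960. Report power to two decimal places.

For two equal groups, power = Φ(d·√(n/2) − z_{α/2}).
d·√(n/2) = 0.27 × √(319/2) = 0.27 × 12.629 = 3.410.
z_β = 3.410 − 1.960 = 1.450.
Power = Φ(1.450) = 0.926.

power ≈ 0.93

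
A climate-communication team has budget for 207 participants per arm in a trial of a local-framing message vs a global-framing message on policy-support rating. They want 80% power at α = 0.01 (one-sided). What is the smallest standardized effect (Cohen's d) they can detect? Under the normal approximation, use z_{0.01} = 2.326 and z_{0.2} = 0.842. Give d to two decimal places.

d_min ≈ 0.31

For two independent groups of n = 207 each: d_min = (z_{α} + z_β)·√(2/n).
z-sum = 2.326 + 0.842 = 3.168.
d_min = 3.168 × √(2/207) = 3.168 × 0.0983 = 0.311.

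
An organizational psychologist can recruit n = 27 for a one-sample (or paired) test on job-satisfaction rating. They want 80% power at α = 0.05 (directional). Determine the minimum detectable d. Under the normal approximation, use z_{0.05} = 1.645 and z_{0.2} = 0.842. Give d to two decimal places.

d_min ≈ 0.48

For a single sample (or paired design) of n = 27: d_min = (z_{α} + z_β)/√n.
z-sum = 1.645 + 0.842 = 2.487.
d_min = 2.487 / √27 = 2.487 / 5.196 = 0.479.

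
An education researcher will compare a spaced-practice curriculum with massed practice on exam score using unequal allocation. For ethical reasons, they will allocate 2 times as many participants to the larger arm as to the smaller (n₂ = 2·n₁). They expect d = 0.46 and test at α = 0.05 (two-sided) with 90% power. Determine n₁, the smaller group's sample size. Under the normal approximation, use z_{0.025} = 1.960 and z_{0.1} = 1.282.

With allocation ratio k = n₂/n₁ = 2, Var(x̄₁−x̄₂) = σ²(1/n₁ + 1/(k·n₁)) = σ²·(k+1)/(k·n₁).
So n₁ = (1 + 1/k)·((z_{α/2} + z_β)/d)² = 1.500 × (3.242/0.46)².
n₁ = 1.500 × 49.67 = 74.5.
Round up: n₁ = 75, giving n₂ = 2 × 75 = 150.

n₁ = 75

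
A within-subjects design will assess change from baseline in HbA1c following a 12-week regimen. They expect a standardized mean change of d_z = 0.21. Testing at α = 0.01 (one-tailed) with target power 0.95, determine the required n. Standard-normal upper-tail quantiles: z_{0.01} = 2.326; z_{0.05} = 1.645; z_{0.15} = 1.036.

n = 358 pairs

For a paired (one-sample on differences) test: n = ((z_{α} + z_β) / d)².
z_{α} + z_β = 2.326 + 1.645 = 3.971.
n = (3.971 / 0.21)² = 18.910² = 357.57.
Round up.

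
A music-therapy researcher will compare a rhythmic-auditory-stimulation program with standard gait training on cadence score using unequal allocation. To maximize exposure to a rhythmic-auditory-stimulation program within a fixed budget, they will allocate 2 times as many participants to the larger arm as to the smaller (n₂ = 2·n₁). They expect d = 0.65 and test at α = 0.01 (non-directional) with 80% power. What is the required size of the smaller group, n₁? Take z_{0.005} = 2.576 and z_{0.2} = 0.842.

With allocation ratio k = n₂/n₁ = 2, Var(x̄₁−x̄₂) = σ²(1/n₁ + 1/(k·n₁)) = σ²·(k+1)/(k·n₁).
So n₁ = (1 + 1/k)·((z_{α/2} + z_β)/d)² = 1.500 × (3.418/0.65)².
n₁ = 1.500 × 27.65 = 41.5.
Round up: n₁ = 42, giving n₂ = 2 × 42 = 84.

n₁ = 42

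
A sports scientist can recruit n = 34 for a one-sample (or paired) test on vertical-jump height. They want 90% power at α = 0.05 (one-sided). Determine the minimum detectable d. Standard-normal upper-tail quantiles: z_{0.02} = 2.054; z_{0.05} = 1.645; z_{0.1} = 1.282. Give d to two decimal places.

For a single sample (or paired design) of n = 34: d_min = (z_{α} + z_β)/√n.
z-sum = 1.645 + 1.282 = 2.927.
d_min = 2.927 / √34 = 2.927 / 5.831 = 0.502.

d_min ≈ 0.50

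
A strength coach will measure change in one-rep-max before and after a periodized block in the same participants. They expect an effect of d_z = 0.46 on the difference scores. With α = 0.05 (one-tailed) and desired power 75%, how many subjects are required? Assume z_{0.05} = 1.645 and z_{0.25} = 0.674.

n = 26 pairs

For a paired (one-sample on differences) test: n = ((z_{α} + z_β) / d)².
z_{α} + z_β = 1.645 + 0.674 = 2.319.
n = (2.319 / 0.46)² = 5.041² = 25.41.
Round up.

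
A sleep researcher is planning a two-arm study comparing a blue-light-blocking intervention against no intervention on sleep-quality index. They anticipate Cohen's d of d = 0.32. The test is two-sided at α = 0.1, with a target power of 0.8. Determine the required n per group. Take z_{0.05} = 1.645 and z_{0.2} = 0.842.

n = 121 per group

For two independent groups with equal n: n = 2·((z_{α/2} + z_β) / d)².
z_{α/2} + z_β = 1.645 + 0.842 = 2.487.
n = 2 × (2.487 / 0.32)² = 2 × 7.772² = 2 × 60.40 = 120.8.
Round up to the next whole participant.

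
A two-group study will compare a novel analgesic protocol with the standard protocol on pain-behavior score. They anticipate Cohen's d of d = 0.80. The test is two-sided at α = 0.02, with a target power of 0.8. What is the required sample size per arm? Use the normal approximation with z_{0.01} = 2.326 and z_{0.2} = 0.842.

For two independent groups with equal n: n = 2·((z_{α/2} + z_β) / d)².
z_{α/2} + z_β = 2.326 + 0.842 = 3.168.
n = 2 × (3.168 / 0.80)² = 2 × 3.960² = 2 × 15.68 = 31.4.
Round up to the next whole participant.

n = 32 per group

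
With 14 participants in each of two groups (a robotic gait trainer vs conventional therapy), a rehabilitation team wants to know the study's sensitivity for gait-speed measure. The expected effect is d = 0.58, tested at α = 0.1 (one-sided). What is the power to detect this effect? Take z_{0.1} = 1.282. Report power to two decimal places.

power ≈ 0.60

For two equal groups, power = Φ(d·√(n/2) − z_{α}).
d·√(n/2) = 0.58 × √(14/2) = 0.58 × 2.646 = 1.535.
z_β = 1.535 − 1.282 = 0.253.
Power = Φ(0.253) = 0.600.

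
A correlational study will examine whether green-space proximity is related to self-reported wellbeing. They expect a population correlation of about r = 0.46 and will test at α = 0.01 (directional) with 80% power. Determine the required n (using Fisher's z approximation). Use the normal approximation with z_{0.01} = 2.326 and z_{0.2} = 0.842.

n = 44

Fisher's z: C = ½·ln((1+r)/(1−r)) = ½·ln(2.7037) = 0.4973.
n = ((z_{α} + z_β)/C)² + 3.
(2.326 + 0.842) / 0.4973 = 3.168 / 0.4973 = 6.370.
n = 6.370² + 3 = 40.58 + 3 = 43.6.
Round up.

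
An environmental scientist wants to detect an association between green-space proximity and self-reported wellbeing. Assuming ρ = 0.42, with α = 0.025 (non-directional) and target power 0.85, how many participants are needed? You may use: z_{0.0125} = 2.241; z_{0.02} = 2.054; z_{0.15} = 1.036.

Fisher's z: C = ½·ln((1+r)/(1−r)) = ½·ln(2.4483) = 0.4477.
n = ((z_{α/2} + z_β)/C)² + 3.
(2.241 + 1.036) / 0.4477 = 3.277 / 0.4477 = 7.320.
n = 7.320² + 3 = 53.58 + 3 = 56.6.
Round up.

n = 57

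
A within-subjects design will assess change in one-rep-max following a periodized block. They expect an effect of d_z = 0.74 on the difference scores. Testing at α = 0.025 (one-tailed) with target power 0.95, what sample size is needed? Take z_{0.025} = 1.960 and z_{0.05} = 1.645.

For a paired (one-sample on differences) test: n = ((z_{α} + z_β) / d)².
z_{α} + z_β = 1.960 + 1.645 = 3.605.
n = (3.605 / 0.74)² = 4.872² = 23.73.
Round up.

n = 24 pairs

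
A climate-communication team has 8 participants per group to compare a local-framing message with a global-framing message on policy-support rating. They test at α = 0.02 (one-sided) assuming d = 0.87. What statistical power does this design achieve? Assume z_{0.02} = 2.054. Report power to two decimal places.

For two equal groups, power = Φ(d·√(n/2) − z_{α}).
d·√(n/2) = 0.87 × √(8/2) = 0.87 × 2.000 = 1.740.
z_β = 1.740 − 2.054 = -0.314.
Power = Φ(-0.314) = 0.377.

power ≈ 0.38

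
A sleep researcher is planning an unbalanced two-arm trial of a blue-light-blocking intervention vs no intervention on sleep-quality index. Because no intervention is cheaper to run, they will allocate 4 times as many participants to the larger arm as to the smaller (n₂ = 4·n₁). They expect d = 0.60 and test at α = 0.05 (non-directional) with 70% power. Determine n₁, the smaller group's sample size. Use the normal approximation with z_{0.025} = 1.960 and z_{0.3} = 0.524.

n₁ = 22

With allocation ratio k = n₂/n₁ = 4, Var(x̄₁−x̄₂) = σ²(1/n₁ + 1/(k·n₁)) = σ²·(k+1)/(k·n₁).
So n₁ = (1 + 1/k)·((z_{α/2} + z_β)/d)² = 1.250 × (2.484/0.60)².
n₁ = 1.250 × 17.14 = 21.4.
Round up: n₁ = 22, giving n₂ = 4 × 22 = 88.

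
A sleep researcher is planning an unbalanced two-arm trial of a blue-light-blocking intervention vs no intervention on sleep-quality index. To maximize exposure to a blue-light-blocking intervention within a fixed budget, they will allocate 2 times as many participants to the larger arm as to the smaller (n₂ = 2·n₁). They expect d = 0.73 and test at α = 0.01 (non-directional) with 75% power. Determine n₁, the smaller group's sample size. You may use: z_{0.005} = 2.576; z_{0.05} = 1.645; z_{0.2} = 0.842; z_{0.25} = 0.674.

With allocation ratio k = n₂/n₁ = 2, Var(x̄₁−x̄₂) = σ²(1/n₁ + 1/(k·n₁)) = σ²·(k+1)/(k·n₁).
So n₁ = (1 + 1/k)·((z_{α/2} + z_β)/d)² = 1.500 × (3.250/0.73)².
n₁ = 1.500 × 19.82 = 29.7.
Round up: n₁ = 30, giving n₂ = 2 × 30 = 60.

n₁ = 30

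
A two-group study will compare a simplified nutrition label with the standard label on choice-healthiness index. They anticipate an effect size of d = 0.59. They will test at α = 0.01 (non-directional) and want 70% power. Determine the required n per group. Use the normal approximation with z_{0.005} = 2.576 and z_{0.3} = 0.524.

n = 56 per group

For two independent groups with equal n: n = 2·((z_{α/2} + z_β) / d)².
z_{α/2} + z_β = 2.576 + 0.524 = 3.100.
n = 2 × (3.100 / 0.59)² = 2 × 5.254² = 2 × 27.61 = 55.2.
Round up to the next whole participant.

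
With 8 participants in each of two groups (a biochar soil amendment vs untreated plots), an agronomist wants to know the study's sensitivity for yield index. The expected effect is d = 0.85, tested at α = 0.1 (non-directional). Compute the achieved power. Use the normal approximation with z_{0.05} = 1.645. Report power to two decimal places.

For two equal groups, power = Φ(d·√(n/2) − z_{α/2}).
d·√(n/2) = 0.85 × √(8/2) = 0.85 × 2.000 = 1.700.
z_β = 1.700 − 1.645 = 0.055.
Power = Φ(0.055) = 0.522.

power ≈ 0.52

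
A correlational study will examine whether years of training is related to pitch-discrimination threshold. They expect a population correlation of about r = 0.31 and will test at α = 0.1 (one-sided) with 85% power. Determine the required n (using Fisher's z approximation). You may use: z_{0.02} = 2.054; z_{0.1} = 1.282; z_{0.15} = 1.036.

n = 56

Fisher's z: C = ½·ln((1+r)/(1−r)) = ½·ln(1.8986) = 0.3205.
n = ((z_{α} + z_β)/C)² + 3.
(1.282 + 1.036) / 0.3205 = 2.318 / 0.3205 = 7.232.
n = 7.232² + 3 = 52.31 + 3 = 55.3.
Round up.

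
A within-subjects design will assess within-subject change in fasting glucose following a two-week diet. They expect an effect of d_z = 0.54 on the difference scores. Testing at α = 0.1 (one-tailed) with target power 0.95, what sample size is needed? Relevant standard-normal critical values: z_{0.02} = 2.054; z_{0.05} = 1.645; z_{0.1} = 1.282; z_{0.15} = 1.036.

n = 30 pairs

For a paired (one-sample on differences) test: n = ((z_{α} + z_β) / d)².
z_{α} + z_β = 1.282 + 1.645 = 2.927.
n = (2.927 / 0.54)² = 5.420² = 29.38.
Round up.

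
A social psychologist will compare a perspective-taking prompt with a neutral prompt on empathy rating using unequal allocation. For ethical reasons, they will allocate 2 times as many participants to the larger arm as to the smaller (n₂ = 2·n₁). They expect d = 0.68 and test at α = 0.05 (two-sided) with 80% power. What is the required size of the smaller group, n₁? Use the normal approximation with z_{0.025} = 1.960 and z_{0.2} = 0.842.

n₁ = 26

With allocation ratio k = n₂/n₁ = 2, Var(x̄₁−x̄₂) = σ²(1/n₁ + 1/(k·n₁)) = σ²·(k+1)/(k·n₁).
So n₁ = (1 + 1/k)·((z_{α/2} + z_β)/d)² = 1.500 × (2.802/0.68)².
n₁ = 1.500 × 16.98 = 25.5.
Round up: n₁ = 26, giving n₂ = 2 × 26 = 52.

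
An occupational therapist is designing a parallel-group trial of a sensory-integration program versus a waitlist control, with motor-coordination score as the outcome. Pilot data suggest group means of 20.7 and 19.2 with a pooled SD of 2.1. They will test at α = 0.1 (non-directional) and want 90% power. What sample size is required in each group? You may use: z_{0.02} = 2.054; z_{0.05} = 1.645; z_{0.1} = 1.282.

n = 34 per group

Cohen's d = |M₁ − M₂| / SD_pooled = |20.7 − 19.2| / 2.1 = 1.5 / 2.1 = 0.714.
For two independent groups with equal n: n = 2·((z_{α/2} + z_β) / d)².
z_{α/2} + z_β = 1.645 + 1.282 = 2.927.
n = 2 × (2.927 / 0.714)² = 2 × 4.099² = 2 × 16.81 = 33.6.
Round up to the next whole participant.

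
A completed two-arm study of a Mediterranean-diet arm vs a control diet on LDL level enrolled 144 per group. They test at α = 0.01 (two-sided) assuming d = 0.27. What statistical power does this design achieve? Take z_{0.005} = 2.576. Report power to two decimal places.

power ≈ 0.39

For two equal groups, power = Φ(d·√(n/2) − z_{α/2}).
d·√(n/2) = 0.27 × √(144/2) = 0.27 × 8.485 = 2.291.
z_β = 2.291 − 2.576 = -0.285.
Power = Φ(-0.285) = 0.388.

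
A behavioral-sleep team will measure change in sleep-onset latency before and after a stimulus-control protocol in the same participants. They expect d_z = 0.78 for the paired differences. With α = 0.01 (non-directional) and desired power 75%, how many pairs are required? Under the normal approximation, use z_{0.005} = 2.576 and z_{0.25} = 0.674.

For a paired (one-sample on differences) test: n = ((z_{α/2} + z_β) / d)².
z_{α/2} + z_β = 2.576 + 0.674 = 3.250.
n = (3.250 / 0.78)² = 4.167² = 17.36.
Round up.

n = 18 pairs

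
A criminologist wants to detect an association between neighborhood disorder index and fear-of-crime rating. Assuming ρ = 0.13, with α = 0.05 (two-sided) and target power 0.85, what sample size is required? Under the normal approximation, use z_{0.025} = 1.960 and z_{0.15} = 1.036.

n = 529

Fisher's z: C = ½·ln((1+r)/(1−r)) = ½·ln(1.2989) = 0.1307.
n = ((z_{α/2} + z_β)/C)² + 3.
(1.960 + 1.036) / 0.1307 = 2.996 / 0.1307 = 22.923.
n = 22.923² + 3 = 525.45 + 3 = 528.5.
Round up.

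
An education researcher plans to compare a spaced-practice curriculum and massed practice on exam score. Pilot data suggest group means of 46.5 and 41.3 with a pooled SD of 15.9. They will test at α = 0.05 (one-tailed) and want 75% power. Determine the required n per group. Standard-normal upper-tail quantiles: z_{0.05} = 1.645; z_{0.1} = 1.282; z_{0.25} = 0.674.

n = 101 per group

Cohen's d = |M₁ − M₂| / SD_pooled = |46.5 − 41.3| / 15.9 = 5.2 / 15.9 = 0.327.
For two independent groups with equal n: n = 2·((z_{α} + z_β) / d)².
z_{α} + z_β = 1.645 + 0.674 = 2.319.
n = 2 × (2.319 / 0.327)² = 2 × 7.092² = 2 × 50.29 = 100.6.
Round up to the next whole participant.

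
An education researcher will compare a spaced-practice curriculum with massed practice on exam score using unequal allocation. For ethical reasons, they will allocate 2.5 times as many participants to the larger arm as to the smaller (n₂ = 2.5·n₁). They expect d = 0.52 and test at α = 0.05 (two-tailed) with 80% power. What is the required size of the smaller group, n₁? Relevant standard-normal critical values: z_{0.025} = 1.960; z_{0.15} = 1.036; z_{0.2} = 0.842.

With allocation ratio k = n₂/n₁ = 2.5, Var(x̄₁−x̄₂) = σ²(1/n₁ + 1/(k·n₁)) = σ²·(k+1)/(k·n₁).
So n₁ = (1 + 1/k)·((z_{α/2} + z_β)/d)² = 1.400 × (2.802/0.52)².
n₁ = 1.400 × 29.04 = 40.6.
Round up: n₁ = 41, giving n₂ = ⌈2.5 × 41⌉ = ⌈102.5⌉ = 103.

n₁ = 41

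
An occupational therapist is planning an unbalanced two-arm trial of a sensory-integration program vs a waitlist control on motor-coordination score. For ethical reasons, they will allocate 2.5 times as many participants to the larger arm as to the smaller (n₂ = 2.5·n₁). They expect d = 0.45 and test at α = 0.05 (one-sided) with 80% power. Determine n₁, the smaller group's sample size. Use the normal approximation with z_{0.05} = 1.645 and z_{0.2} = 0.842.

n₁ = 43

With allocation ratio k = n₂/n₁ = 2.5, Var(x̄₁−x̄₂) = σ²(1/n₁ + 1/(k·n₁)) = σ²·(k+1)/(k·n₁).
So n₁ = (1 + 1/k)·((z_{α} + z_β)/d)² = 1.400 × (2.487/0.45)².
n₁ = 1.400 × 30.54 = 42.8.
Round up: n₁ = 43, giving n₂ = ⌈2.5 × 43⌉ = ⌈107.5⌉ = 108.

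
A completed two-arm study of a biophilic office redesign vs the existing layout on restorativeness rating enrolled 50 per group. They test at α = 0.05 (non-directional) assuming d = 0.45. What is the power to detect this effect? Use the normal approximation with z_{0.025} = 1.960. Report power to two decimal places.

For two equal groups, power = Φ(d·√(n/2) − z_{α/2}).
d·√(n/2) = 0.45 × √(50/2) = 0.45 × 5.000 = 2.250.
z_β = 2.250 − 1.960 = 0.290.
Power = Φ(0.290) = 0.614.

power ≈ 0.61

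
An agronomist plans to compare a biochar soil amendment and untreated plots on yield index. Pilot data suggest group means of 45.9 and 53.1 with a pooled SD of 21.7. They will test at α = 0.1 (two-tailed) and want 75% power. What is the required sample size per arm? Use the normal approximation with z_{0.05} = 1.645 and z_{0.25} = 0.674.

Cohen's d = |M₁ − M₂| / SD_pooled = |45.9 − 53.1| / 21.7 = 7.2 / 21.7 = 0.332.
For two independent groups with equal n: n = 2·((z_{α/2} + z_β) / d)².
z_{α/2} + z_β = 1.645 + 0.674 = 2.319.
n = 2 × (2.319 / 0.332)² = 2 × 6.985² = 2 × 48.79 = 97.6.
Round up to the next whole participant.

n = 98 per group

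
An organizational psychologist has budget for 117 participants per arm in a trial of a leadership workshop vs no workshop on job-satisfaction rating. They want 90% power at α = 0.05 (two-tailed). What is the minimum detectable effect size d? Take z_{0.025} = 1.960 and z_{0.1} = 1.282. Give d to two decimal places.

d_min ≈ 0.42

For two independent groups of n = 117 each: d_min = (z_{α/2} + z_β)·√(2/n).
z-sum = 1.960 + 1.282 = 3.242.
d_min = 3.242 × √(2/117) = 3.242 × 0.1307 = 0.424.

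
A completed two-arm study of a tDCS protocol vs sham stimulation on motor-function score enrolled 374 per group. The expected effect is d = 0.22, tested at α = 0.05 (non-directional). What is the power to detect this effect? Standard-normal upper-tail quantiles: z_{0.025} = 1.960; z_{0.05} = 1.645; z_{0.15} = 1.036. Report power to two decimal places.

For two equal groups, power = Φ(d·√(n/2) − z_{α/2}).
d·√(n/2) = 0.22 × √(374/2) = 0.22 × 13.675 = 3.008.
z_β = 3.008 − 1.960 = 1.048.
Power = Φ(1.048) = 0.853.

power ≈ 0.85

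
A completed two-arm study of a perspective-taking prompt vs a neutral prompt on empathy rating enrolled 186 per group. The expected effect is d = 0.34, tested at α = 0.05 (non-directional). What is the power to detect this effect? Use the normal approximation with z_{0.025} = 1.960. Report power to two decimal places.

For two equal groups, power = Φ(d·√(n/2) − z_{α/2}).
d·√(n/2) = 0.34 × √(186/2) = 0.34 × 9.644 = 3.279.
z_β = 3.279 − 1.960 = 1.319.
Power = Φ(1.319) = 0.906.

power ≈ 0.91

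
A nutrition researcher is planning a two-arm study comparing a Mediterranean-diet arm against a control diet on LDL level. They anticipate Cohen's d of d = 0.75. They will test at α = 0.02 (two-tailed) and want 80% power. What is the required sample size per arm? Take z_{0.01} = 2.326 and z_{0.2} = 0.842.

n = 36 per group

For two independent groups with equal n: n = 2·((z_{α/2} + z_β) / d)².
z_{α/2} + z_β = 2.326 + 0.842 = 3.168.
n = 2 × (3.168 / 0.75)² = 2 × 4.224² = 2 × 17.84 = 35.7.
Round up to the next whole participant.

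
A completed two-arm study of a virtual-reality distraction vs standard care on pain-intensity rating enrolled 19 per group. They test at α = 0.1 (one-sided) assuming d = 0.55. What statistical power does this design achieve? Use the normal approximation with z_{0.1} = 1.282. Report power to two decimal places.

power ≈ 0.66

For two equal groups, power = Φ(d·√(n/2) − z_{α}).
d·√(n/2) = 0.55 × √(19/2) = 0.55 × 3.082 = 1.695.
z_β = 1.695 − 1.282 = 0.413.
Power = Φ(0.413) = 0.660.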